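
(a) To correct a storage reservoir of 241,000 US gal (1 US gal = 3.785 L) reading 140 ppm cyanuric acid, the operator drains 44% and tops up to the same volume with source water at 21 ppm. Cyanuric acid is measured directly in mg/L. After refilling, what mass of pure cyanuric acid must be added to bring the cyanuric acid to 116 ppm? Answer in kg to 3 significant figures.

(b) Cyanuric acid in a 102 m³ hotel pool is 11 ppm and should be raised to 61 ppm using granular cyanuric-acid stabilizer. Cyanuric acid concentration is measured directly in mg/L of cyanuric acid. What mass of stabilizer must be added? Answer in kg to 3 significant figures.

(a) 25.9 kg; (b) 5.10 kg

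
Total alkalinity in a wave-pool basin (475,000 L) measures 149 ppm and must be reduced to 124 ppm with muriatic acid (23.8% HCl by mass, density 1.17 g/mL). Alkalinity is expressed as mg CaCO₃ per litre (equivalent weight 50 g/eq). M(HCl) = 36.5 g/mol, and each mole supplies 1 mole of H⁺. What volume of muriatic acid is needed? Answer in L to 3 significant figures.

Alkalinity to neutralize: (149 − 124) = 25 mg/L as CaCO₃ × 475,000 L = 11,880 g as CaCO₃.
Equivalents of H⁺ required: 11,880 ÷ 50 g/eq = 237.5 eq = 237.5 mol HCl.
Mass of HCl: 237.5 × 36.5 = 8669 g.
Mass of 23.8% solution: 8669 / 0.238 = 36,420 g.
Volume: 36,420 g ÷ 1.17 g/mL = 31,130 mL.

31.1 L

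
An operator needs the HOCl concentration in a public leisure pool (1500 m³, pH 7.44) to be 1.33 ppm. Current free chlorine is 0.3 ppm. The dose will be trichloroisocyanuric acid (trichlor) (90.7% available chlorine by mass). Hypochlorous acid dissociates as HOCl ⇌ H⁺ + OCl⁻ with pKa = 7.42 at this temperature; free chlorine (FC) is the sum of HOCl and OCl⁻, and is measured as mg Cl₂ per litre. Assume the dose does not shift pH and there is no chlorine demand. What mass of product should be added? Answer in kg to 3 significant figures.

Volume: 1500 m³ = 1,500,000 L.
[OCl⁻]/[HOCl] = 10^(pH − pKa) = 10^(7.44 − 7.42) = 1.047; fraction as HOCl = 1/(1 + 1.047) = 0.4885.
Free chlorine required for 1.33 ppm HOCl: 1.33 / 0.4885 = 2.723 ppm.
FC to add: 2.723 − 0.3 = 2.423 mg/L as Cl₂.
Cl₂ equivalent: 2.423 mg/L × 1,500,000 L = 3634 g.
Product at 90.7% available Cl: 3634 / 0.907 = 4007 g.

4.01 kg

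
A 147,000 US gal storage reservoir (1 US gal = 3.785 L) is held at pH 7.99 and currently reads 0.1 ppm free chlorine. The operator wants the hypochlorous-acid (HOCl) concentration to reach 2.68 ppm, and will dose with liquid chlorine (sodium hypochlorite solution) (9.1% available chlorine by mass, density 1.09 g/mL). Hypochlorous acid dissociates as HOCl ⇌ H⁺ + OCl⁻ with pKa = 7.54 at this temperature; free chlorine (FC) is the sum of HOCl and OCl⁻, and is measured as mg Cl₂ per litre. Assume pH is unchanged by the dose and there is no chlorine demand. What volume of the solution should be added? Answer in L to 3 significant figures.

56.8 L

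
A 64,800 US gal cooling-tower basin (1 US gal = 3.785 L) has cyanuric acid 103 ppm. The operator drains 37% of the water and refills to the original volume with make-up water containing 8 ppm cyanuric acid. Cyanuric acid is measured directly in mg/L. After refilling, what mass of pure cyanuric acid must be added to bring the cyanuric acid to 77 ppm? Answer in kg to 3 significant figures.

2.24 kg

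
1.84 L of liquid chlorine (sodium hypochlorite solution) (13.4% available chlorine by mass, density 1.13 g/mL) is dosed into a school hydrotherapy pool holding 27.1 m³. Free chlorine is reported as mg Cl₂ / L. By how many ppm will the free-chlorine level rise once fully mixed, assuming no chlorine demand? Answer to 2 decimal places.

10.28 ppm

Volume: 27.1 m³ = 27,100 L.
Mass of solution: 1.84 L × 1000 mL/L × 1.13 g/mL = 2079 g.
Available chlorine delivered: 2079 g × 0.134 = 278.6 g as Cl₂.
Concentration rise: 278.6 g / 27,100 L = 10.28 mg/L = 10.28 ppm.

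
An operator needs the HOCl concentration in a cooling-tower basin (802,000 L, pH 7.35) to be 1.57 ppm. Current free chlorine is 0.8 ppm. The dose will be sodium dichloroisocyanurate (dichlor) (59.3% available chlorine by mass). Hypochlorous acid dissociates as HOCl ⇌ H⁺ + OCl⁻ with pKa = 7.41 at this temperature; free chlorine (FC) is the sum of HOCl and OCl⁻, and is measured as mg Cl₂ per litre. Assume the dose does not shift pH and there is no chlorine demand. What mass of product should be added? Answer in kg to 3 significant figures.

2.89 kg

[OCl⁻]/[HOCl] = 10^(pH − pKa) = 10^(7.35 − 7.41) = 0.871; fraction as HOCl = 1/(1 + 0.871) = 0.5345.
Free chlorine required for 1.57 ppm HOCl: 1.57 / 0.5345 = 2.937 ppm.
FC to add: 2.937 − 0.8 = 2.137 mg/L as Cl₂.
Cl₂ equivalent: 2.137 mg/L × 802,000 L = 1714 g.
Product at 59.3% available Cl: 1714 / 0.593 = 2891 g.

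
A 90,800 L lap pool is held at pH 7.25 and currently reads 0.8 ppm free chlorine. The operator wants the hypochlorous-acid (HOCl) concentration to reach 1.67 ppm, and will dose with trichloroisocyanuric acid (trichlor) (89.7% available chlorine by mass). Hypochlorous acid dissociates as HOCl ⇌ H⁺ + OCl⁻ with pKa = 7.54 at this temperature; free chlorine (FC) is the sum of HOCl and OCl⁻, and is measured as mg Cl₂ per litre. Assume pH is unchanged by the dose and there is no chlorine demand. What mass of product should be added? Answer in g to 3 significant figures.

175 g

[OCl⁻]/[HOCl] = 10^(pH − pKa) = 10^(7.25 − 7.54) = 0.5129; fraction as HOCl = 1/(1 + 0.5129) = 0.661.
Free chlorine required for 1.67 ppm HOCl: 1.67 / 0.661 = 2.526 ppm.
FC to add: 2.526 − 0.8 = 1.726 mg/L as Cl₂.
Cl₂ equivalent: 1.726 mg/L × 90,800 L = 156.8 g.
Product at 89.7% available Cl: 156.8 / 0.897 = 174.8 g.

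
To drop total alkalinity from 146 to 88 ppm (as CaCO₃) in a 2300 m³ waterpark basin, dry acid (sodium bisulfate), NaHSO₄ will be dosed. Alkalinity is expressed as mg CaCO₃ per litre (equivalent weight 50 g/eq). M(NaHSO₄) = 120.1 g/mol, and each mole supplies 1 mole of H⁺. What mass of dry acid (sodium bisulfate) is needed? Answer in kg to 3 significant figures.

Volume: 2300 m³ = 2,300,000 L.
Alkalinity to neutralize: (146 − 88) = 58 mg/L as CaCO₃ × 2,300,000 L = 133,400 g as CaCO₃.
Equivalents of H⁺ required: 133,400 ÷ 50 g/eq = 2668 eq = 2668 mol NaHSO₄.
Mass of NaHSO₄: 2668 × 120.1 = 320,400 g.

320 kg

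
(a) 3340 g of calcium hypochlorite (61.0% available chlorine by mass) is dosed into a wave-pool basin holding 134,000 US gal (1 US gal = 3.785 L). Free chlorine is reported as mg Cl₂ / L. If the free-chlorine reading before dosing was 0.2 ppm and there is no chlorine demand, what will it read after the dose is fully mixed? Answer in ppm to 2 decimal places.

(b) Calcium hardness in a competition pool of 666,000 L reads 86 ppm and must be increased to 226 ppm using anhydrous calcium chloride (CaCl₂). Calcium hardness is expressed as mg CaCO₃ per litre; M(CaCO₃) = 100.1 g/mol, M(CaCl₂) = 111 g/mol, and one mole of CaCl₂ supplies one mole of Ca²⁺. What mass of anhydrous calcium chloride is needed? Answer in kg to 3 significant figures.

(a) 4.22 ppm; (b) 103 kg

(a) Volume: 134,000 US gal × 3.785 L/gal = 507,190 L.
(a) Available chlorine delivered: 3340 g × 0.61 = 2037 g as Cl₂.
(a) Concentration rise: 2037 g / 507,190 L = 4.017 mg/L = 4.02 ppm.
(a) Final FC: 0.2 + 4.02 = 4.22 ppm.

(b) Hardness to add: (226 − 86) = 140 mg/L as CaCO₃ × 666,000 L = 93,240 g as CaCO₃.
(b) Moles of Ca²⁺ (1 mol Ca²⁺ ≡ 1 mol CaCO₃): 93,240 / 100.1 g/mol = 931.5 mol.
(b) Mass of CaCl₂: 931.5 × 111 = 103,400 g.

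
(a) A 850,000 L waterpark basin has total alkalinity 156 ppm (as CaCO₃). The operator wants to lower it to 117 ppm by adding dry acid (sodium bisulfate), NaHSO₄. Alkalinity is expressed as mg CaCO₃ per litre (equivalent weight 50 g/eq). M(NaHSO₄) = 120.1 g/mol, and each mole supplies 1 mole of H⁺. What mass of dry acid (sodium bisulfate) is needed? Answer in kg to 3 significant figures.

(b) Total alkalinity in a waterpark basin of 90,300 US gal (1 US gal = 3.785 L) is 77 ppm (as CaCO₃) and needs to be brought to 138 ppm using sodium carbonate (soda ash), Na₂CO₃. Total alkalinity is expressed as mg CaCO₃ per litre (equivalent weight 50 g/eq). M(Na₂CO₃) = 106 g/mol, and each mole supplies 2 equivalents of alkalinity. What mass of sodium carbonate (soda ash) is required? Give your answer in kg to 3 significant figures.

(a) Alkalinity to neutralize: (156 − 117) = 39 mg/L as CaCO₃ × 850,000 L = 33,150 g as CaCO₃.
(a) Equivalents of H⁺ required: 33,150 ÷ 50 g/eq = 663 eq = 663 mol NaHSO₄.
(a) Mass of NaHSO₄: 663 × 120.1 = 79,630 g.

(b) Volume: 90,300 US gal × 3.785 L/gal = 341,786 L.
(b) Alkalinity to add: (138 − 77) = 61 mg/L as CaCO₃ × 341,786 L = 20,850 g as CaCO₃.
(b) Equivalents: 20,850 g ÷ 50 g/eq = 417 eq.
(b) Each mole of Na₂CO₃ supplies 2 eq, so 417 / 2 = 208.5 mol.
(b) Mass: 208.5 mol × 106 g/mol = 22,100 g.

(a) 79.6 kg; (b) 22.1 kg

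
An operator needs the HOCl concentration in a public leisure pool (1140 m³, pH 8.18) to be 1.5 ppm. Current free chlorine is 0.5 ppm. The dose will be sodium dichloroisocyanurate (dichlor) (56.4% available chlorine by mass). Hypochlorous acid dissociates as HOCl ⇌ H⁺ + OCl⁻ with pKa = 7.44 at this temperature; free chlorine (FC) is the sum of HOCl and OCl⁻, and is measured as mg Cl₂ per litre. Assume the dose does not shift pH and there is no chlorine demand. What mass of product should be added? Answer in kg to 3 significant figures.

Volume: 1140 m³ = 1,140,000 L.
[OCl⁻]/[HOCl] = 10^(pH − pKa) = 10^(8.18 − 7.44) = 5.495; fraction as HOCl = 1/(1 + 5.495) = 0.154.
Free chlorine required for 1.5 ppm HOCl: 1.5 / 0.154 = 9.743 ppm.
FC to add: 9.743 − 0.5 = 9.243 mg/L as Cl₂.
Cl₂ equivalent: 9.243 mg/L × 1,140,000 L = 10,540 g.
Product at 56.4% available Cl: 10,540 / 0.564 = 18,680 g.

18.7 kg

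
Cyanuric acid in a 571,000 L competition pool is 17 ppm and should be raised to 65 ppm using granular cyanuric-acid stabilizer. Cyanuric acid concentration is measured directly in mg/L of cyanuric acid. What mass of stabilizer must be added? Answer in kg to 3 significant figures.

CYA to add: (65 − 17) = 48 mg/L × 571,000 L = 27,410 g cyanuric acid.

27.4 kg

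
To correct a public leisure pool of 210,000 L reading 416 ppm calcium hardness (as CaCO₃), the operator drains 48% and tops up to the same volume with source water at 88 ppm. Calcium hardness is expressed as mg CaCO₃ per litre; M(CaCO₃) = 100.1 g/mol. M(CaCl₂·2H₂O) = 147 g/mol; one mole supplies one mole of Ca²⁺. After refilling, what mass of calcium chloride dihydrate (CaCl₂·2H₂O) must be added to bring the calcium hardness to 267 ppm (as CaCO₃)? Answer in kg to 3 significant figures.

After draining 48% and refilling: 416 × 0.52 + 88 × 0.48 = 258.56 ppm.
Deficit to target: 267 − 258.56 = 8.44 mg/L.
As CaCO₃: 8.44 mg/L × 210,000 L = 1772 g; ÷ 100.1 = 17.71 mol Ca²⁺.
Mass: 17.71 × 147 = 2603 g.

2.60 kg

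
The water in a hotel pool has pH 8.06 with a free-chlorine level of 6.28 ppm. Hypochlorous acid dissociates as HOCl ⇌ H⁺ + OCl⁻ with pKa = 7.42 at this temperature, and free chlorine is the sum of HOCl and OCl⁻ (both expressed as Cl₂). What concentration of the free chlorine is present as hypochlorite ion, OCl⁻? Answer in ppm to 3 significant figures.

5.11 ppm

[OCl⁻]/[HOCl] = 10^(pH − pKa) = 10^(8.06 − 7.42) = 10^0.64 = 4.365.
Fraction as HOCl = 1 / (1 + 4.365) = 0.1864.
OCl⁻ = (1 − 0.1864) × 6.28 ppm = 5.109 ppm.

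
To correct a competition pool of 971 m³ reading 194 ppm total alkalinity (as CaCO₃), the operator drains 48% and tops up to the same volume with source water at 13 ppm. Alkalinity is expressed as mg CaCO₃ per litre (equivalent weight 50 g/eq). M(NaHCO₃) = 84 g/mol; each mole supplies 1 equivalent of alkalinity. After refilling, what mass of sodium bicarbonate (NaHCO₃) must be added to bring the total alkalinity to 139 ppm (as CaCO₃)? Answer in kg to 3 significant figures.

52.0 kg

Volume: 971 m³ = 971,000 L.
After draining 48% and refilling: 194 × 0.52 + 13 × 0.48 = 107.12 ppm.
Deficit to target: 139 − 107.12 = 31.88 mg/L.
As CaCO₃: 31.88 mg/L × 971,000 L = 30,960 g; ÷ 50 g/eq ÷ 1 = 619.1 mol NaHCO₃.
Mass: 619.1 × 84 = 52,010 g.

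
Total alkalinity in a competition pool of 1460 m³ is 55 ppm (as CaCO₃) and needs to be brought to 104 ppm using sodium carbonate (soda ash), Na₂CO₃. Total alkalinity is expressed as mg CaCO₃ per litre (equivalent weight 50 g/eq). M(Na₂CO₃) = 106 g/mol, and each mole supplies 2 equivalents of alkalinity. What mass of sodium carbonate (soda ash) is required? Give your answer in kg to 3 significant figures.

Volume: 1460 m³ = 1,460,000 L.
Alkalinity to add: (104 − 55) = 49 mg/L as CaCO₃ × 1,460,000 L = 71,540 g as CaCO₃.
Equivalents: 71,540 g ÷ 50 g/eq = 1431 eq.
Each mole of Na₂CO₃ supplies 2 eq, so 1431 / 2 = 715.4 mol.
Mass: 715.4 mol × 106 g/mol = 75,830 g.

75.8 kg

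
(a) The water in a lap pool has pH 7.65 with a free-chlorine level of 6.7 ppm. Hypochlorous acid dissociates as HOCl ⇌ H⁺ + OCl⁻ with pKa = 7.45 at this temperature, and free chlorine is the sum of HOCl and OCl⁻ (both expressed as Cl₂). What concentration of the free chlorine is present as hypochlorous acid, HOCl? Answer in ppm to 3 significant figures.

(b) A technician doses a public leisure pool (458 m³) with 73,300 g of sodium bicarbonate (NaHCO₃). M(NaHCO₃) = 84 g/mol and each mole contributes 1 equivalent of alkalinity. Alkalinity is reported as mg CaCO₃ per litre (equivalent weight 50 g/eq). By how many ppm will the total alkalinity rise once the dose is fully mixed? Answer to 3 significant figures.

(a) [OCl⁻]/[HOCl] = 10^(pH − pKa) = 10^(7.65 − 7.45) = 10^0.20 = 1.585.
(a) Fraction as HOCl = 1 / (1 + 1.585) = 0.3869.
(a) HOCl = 0.3869 × 6.7 ppm = 2.592 ppm.

(b) Volume: 458 m³ = 458,000 L.
(b) Moles of NaHCO₃: 73,300 g ÷ 84 g/mol = 872.6 mol → 872.6 eq of alkalinity.
(b) As CaCO₃: 872.6 eq × 50 g/eq = 43,630 g.
(b) Rise: 43,630 g / 458,000 L × 1000 = 95.26 mg/L.

(a) 2.59 ppm; (b) 95.3 ppm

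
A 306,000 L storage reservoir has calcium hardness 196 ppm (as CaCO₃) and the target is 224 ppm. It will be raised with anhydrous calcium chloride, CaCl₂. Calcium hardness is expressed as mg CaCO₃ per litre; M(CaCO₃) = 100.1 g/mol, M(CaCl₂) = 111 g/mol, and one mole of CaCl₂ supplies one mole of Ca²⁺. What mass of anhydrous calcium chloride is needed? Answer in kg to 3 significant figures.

Hardness to add: (224 − 196) = 28 mg/L as CaCO₃ × 306,000 L = 8568 g as CaCO₃.
Moles of Ca²⁺ (1 mol Ca²⁺ ≡ 1 mol CaCO₃): 8568 / 100.1 g/mol = 85.59 mol.
Mass of CaCl₂: 85.59 × 111 = 9501 g.

9.50 kg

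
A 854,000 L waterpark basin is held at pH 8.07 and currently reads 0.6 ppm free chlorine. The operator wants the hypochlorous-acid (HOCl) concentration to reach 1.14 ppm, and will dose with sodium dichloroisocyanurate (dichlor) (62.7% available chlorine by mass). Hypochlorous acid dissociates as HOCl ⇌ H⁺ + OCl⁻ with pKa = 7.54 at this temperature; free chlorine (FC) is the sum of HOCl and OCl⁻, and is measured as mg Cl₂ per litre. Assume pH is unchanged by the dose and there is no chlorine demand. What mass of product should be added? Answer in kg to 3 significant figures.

6.00 kg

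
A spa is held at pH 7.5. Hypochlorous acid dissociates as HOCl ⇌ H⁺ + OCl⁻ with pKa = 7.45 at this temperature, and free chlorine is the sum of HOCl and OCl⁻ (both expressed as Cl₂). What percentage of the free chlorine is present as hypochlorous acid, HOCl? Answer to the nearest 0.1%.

[OCl⁻]/[HOCl] = 10^(pH − pKa) = 10^(7.5 − 7.45) = 10^0.05 = 1.122.
Fraction as HOCl = 1 / (1 + 1.122) = 0.4712.

47.1%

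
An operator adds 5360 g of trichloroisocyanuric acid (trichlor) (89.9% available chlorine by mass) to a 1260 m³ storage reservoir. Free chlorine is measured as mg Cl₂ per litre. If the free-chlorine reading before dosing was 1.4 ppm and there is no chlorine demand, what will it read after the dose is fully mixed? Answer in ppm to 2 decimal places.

Volume: 1260 m³ = 1,260,000 L.
Available chlorine delivered: 5360 g × 0.899 = 4819 g as Cl₂.
Concentration rise: 4819 g / 1,260,000 L = 3.824 mg/L = 3.82 ppm.
Final FC: 1.4 + 3.82 = 5.22 ppm.

5.22 ppm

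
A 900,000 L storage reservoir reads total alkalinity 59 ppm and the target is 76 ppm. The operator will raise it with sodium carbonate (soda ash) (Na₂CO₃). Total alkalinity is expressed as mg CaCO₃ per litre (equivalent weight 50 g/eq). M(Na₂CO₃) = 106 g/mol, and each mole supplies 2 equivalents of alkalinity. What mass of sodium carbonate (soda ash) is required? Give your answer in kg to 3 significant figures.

Alkalinity to add: (76 − 59) = 17 mg/L as CaCO₃ × 900,000 L = 15,300 g as CaCO₃.
Equivalents: 15,300 g ÷ 50 g/eq = 306 eq.
Each mole of Na₂CO₃ supplies 2 eq, so 306 / 2 = 153 mol.
Mass: 153 mol × 106 g/mol = 16,220 g.

16.2 kg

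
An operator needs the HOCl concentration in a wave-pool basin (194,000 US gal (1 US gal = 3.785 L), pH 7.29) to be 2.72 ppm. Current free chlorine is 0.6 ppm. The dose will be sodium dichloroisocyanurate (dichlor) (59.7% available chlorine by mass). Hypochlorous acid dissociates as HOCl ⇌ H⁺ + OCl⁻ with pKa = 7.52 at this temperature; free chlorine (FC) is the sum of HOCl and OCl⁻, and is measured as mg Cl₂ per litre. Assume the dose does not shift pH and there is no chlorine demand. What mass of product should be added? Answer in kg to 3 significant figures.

Volume: 194,000 US gal × 3.785 L/gal = 734,290 L.
[OCl⁻]/[HOCl] = 10^(pH − pKa) = 10^(7.29 − 7.52) = 0.5888; fraction as HOCl = 1/(1 + 0.5888) = 0.6294.
Free chlorine required for 2.72 ppm HOCl: 2.72 / 0.6294 = 4.322 ppm.
FC to add: 4.322 − 0.6 = 3.722 mg/L as Cl₂.
Cl₂ equivalent: 3.722 mg/L × 734,290 L = 2733 g.
Product at 59.7% available Cl: 2733 / 0.597 = 4578 g.

4.58 kg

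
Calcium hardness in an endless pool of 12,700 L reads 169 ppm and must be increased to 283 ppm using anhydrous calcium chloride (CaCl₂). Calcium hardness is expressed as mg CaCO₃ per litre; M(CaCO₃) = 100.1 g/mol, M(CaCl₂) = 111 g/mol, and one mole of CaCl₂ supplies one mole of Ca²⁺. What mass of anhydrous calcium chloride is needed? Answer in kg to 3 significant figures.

1.61 kg

Hardness to add: (283 − 169) = 114 mg/L as CaCO₃ × 12,700 L = 1448 g as CaCO₃.
Moles of Ca²⁺ (1 mol Ca²⁺ ≡ 1 mol CaCO₃): 1448 / 100.1 g/mol = 14.46 mol.
Mass of CaCl₂: 14.46 × 111 = 1605 g.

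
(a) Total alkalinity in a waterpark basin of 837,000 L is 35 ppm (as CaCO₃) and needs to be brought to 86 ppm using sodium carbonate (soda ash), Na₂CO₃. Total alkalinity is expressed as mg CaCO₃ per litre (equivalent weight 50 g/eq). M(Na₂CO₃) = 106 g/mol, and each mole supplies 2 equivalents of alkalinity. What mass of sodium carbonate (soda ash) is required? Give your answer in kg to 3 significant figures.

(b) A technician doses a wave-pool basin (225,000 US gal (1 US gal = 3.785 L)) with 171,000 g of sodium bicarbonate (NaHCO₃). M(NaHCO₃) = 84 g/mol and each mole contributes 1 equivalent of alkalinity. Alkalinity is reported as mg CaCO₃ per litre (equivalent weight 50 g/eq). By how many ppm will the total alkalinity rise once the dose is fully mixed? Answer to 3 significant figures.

(a) 45.2 kg; (b) 120 ppm

(a) Alkalinity to add: (86 − 35) = 51 mg/L as CaCO₃ × 837,000 L = 42,690 g as CaCO₃.
(a) Equivalents: 42,690 g ÷ 50 g/eq = 853.7 eq.
(a) Each mole of Na₂CO₃ supplies 2 eq, so 853.7 / 2 = 426.9 mol.
(a) Mass: 426.9 mol × 106 g/mol = 45,250 g.

(b) Volume: 225,000 US gal × 3.785 L/gal = 851,625 L.
(b) Moles of NaHCO₃: 171,000 g ÷ 84 g/mol = 2036 mol → 2036 eq of alkalinity.
(b) As CaCO₃: 2036 eq × 50 g/eq = 101,800 g.
(b) Rise: 101,800 g / 851,625 L × 1000 = 119.5 mg/L.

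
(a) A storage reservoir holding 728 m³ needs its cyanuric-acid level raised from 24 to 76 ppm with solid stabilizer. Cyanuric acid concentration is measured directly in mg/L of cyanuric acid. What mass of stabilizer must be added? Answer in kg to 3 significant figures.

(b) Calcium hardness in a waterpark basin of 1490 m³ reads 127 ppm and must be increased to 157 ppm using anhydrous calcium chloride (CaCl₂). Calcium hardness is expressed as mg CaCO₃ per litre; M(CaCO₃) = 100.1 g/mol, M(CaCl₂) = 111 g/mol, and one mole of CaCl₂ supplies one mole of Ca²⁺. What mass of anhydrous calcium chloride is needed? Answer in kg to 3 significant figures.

(a) 37.9 kg; (b) 49.6 kg

(a) Volume: 728 m³ = 728,000 L.
(a) CYA to add: (76 − 24) = 52 mg/L × 728,000 L = 37,860 g cyanuric acid.

(b) Volume: 1490 m³ = 1,490,000 L.
(b) Hardness to add: (157 − 127) = 30 mg/L as CaCO₃ × 1,490,000 L = 44,700 g as CaCO₃.
(b) Moles of Ca²⁺ (1 mol Ca²⁺ ≡ 1 mol CaCO₃): 44,700 / 100.1 g/mol = 446.6 mol.
(b) Mass of CaCl₂: 446.6 × 111 = 49,570 g.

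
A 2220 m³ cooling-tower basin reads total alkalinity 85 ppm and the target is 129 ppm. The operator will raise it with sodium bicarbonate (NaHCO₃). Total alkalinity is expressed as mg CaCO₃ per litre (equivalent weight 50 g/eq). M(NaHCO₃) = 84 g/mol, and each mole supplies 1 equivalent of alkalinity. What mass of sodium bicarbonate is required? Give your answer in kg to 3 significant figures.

164 kg

Volume: 2220 m³ = 2,220,000 L.
Alkalinity to add: (129 − 85) = 44 mg/L as CaCO₃ × 2,220,000 L = 97,680 g as CaCO₃.
Equivalents: 97,680 g ÷ 50 g/eq = 1954 eq.
NaHCO₃ supplies 1 eq per mole → 1954 mol.
Mass: 1954 mol × 84 g/mol = 164,100 g.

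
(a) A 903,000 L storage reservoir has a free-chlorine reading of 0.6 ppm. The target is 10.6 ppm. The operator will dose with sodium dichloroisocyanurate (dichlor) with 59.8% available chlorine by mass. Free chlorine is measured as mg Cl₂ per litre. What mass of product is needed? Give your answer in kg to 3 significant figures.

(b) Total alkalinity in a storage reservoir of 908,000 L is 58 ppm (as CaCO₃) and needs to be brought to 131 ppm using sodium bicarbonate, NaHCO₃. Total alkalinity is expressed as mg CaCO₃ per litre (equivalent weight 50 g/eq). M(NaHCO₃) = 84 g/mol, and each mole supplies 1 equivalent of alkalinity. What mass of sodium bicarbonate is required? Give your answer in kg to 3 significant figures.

(a) 15.1 kg; (b) 111 kg

(a) Chlorine deficit: 10.6 − 0.6 = 10 ppm = 10 mg/L as Cl₂.
(a) Cl₂ equivalent needed: 10 mg/L × 903,000 L = 9,030,000 mg = 9030 g.
(a) Product at 59.8% available chlorine: 9030 / 0.598 = 15,100 g.

(b) Alkalinity to add: (131 − 58) = 73 mg/L as CaCO₃ × 908,000 L = 66,280 g as CaCO₃.
(b) Equivalents: 66,280 g ÷ 50 g/eq = 1326 eq.
(b) NaHCO₃ supplies 1 eq per mole → 1326 mol.
(b) Mass: 1326 mol × 84 g/mol = 111,400 g.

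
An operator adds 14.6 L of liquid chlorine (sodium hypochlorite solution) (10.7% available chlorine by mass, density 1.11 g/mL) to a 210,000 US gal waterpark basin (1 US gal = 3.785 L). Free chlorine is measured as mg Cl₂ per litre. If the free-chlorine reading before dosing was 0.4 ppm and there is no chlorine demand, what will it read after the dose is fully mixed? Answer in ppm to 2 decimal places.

2.58 ppm

Volume: 210,000 US gal × 3.785 L/gal = 794,850 L.
Mass of solution: 14.6 L × 1000 mL/L × 1.11 g/mL = 16,210 g.
Available chlorine delivered: 16,210 g × 0.107 = 1734 g as Cl₂.
Concentration rise: 1734 g / 794,850 L = 2.182 mg/L = 2.18 ppm.
Final FC: 0.4 + 2.18 = 2.58 ppm.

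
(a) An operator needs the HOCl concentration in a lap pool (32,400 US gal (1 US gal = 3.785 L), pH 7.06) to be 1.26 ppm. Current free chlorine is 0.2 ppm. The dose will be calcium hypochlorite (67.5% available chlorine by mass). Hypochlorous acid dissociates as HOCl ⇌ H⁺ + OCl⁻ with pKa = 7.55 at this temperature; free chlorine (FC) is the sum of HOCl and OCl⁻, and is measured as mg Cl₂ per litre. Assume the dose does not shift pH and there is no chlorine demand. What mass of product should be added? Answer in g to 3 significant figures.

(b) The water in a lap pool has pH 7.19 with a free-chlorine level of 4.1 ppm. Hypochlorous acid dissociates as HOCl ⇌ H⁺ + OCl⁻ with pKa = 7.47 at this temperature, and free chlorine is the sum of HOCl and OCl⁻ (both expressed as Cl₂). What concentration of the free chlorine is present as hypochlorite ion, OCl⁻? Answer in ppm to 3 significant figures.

(a) 267 g; (b) 1.41 ppm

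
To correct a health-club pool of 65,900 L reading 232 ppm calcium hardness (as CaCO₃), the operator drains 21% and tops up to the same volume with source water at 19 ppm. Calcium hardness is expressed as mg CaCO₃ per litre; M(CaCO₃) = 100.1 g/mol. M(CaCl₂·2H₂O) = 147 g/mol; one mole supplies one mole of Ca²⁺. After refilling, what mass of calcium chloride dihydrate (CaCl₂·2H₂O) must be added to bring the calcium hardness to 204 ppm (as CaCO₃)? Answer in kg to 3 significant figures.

1.62 kg

After draining 21% and refilling: 232 × 0.79 + 19 × 0.21 = 187.27 ppm.
Deficit to target: 204 − 187.27 = 16.73 mg/L.
As CaCO₃: 16.73 mg/L × 65,900 L = 1103 g; ÷ 100.1 = 11.01 mol Ca²⁺.
Mass: 11.01 × 147 = 1619 g.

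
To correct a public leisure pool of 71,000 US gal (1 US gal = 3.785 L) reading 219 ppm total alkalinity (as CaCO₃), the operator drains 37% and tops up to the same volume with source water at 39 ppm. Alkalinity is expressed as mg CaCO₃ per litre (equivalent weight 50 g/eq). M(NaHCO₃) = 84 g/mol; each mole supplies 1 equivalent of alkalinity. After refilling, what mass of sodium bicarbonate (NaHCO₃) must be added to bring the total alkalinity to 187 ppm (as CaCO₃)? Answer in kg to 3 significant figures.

Volume: 71,000 US gal × 3.785 L/gal = 268,735 L.
After draining 37% and refilling: 219 × 0.63 + 39 × 0.37 = 152.4 ppm.
Deficit to target: 187 − 152.4 = 34.6 mg/L.
As CaCO₃: 34.6 mg/L × 268,735 L = 9298 g; ÷ 50 g/eq ÷ 1 = 186 mol NaHCO₃.
Mass: 186 × 84 = 15,620 g.

15.6 kg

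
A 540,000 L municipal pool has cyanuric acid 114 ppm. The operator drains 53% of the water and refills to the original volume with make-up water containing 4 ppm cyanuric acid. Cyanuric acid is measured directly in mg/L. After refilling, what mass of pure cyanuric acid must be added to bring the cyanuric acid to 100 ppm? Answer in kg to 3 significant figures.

23.9 kg

After draining 53% and refilling: 114 × 0.47 + 4 × 0.53 = 55.7 ppm.
Deficit to target: 100 − 55.7 = 44.3 mg/L.
Mass: 44.3 mg/L × 540,000 L = 23,920 g cyanuric acid.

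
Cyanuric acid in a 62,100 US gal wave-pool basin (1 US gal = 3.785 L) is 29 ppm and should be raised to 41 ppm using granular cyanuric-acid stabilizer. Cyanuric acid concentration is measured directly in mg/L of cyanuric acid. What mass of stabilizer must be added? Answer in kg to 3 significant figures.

2.82 kg

Volume: 62,100 US gal × 3.785 L/gal = 235,048 L.
CYA to add: (41 − 29) = 12 mg/L × 235,048 L = 2821 g cyanuric acid.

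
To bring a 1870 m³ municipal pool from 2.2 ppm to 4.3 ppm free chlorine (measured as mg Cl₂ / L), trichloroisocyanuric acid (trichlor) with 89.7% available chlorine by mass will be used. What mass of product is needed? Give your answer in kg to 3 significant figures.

4.38 kg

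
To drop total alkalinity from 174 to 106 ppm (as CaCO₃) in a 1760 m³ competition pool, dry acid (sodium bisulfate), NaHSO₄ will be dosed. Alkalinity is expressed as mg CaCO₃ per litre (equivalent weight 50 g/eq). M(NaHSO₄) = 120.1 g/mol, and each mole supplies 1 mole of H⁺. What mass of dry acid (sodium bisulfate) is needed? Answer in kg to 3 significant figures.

287 kg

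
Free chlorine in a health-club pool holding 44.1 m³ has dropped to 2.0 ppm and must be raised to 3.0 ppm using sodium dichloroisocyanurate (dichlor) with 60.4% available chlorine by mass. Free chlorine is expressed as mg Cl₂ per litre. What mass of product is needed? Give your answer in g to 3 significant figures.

73.0 g

Volume: 44.1 m³ = 44,100 L.
Chlorine deficit: 3.0 − 2.0 = 1 ppm = 1 mg/L as Cl₂.
Cl₂ equivalent needed: 1 mg/L × 44,100 L = 44,100 mg = 44.1 g.
Product at 60.4% available chlorine: 44.1 / 0.604 = 73.01 g.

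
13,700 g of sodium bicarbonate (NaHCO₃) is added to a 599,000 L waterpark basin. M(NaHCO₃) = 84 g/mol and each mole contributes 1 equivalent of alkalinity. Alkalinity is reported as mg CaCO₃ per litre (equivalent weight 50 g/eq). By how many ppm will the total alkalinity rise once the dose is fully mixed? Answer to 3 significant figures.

13.6 ppm

Moles of NaHCO₃: 13,700 g ÷ 84 g/mol = 163.1 mol → 163.1 eq of alkalinity.
As CaCO₃: 163.1 eq × 50 g/eq = 8155 g.
Rise: 8155 g / 599,000 L × 1000 = 13.61 mg/L.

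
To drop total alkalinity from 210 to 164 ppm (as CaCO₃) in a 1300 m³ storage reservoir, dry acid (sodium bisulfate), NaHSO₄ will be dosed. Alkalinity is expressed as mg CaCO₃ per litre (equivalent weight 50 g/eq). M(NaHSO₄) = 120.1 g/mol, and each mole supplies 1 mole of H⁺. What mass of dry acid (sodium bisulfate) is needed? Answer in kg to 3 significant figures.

Volume: 1300 m³ = 1,300,000 L.
Alkalinity to neutralize: (210 − 164) = 46 mg/L as CaCO₃ × 1,300,000 L = 59,800 g as CaCO₃.
Equivalents of H⁺ required: 59,800 ÷ 50 g/eq = 1196 eq = 1196 mol NaHSO₄.
Mass of NaHSO₄: 1196 × 120.1 = 143,600 g.

144 kg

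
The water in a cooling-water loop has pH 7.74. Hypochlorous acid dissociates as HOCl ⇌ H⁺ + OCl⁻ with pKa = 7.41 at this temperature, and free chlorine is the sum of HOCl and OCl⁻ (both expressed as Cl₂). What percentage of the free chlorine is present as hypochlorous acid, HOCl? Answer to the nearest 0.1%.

31.9%

[OCl⁻]/[HOCl] = 10^(pH − pKa) = 10^(7.74 − 7.41) = 10^0.33 = 2.138.
Fraction as HOCl = 1 / (1 + 2.138) = 0.3187.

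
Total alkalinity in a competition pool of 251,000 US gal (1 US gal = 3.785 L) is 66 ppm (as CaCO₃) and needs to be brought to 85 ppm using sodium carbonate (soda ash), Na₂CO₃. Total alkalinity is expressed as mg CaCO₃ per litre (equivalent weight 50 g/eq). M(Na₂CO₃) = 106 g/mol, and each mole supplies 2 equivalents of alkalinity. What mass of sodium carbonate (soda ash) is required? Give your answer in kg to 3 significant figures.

19.1 kg

Volume: 251,000 US gal × 3.785 L/gal = 950,035 L.
Alkalinity to add: (85 − 66) = 19 mg/L as CaCO₃ × 950,035 L = 18,050 g as CaCO₃.
Equivalents: 18,050 g ÷ 50 g/eq = 361 eq.
Each mole of Na₂CO₃ supplies 2 eq, so 361 / 2 = 180.5 mol.
Mass: 180.5 mol × 106 g/mol = 19,130 g.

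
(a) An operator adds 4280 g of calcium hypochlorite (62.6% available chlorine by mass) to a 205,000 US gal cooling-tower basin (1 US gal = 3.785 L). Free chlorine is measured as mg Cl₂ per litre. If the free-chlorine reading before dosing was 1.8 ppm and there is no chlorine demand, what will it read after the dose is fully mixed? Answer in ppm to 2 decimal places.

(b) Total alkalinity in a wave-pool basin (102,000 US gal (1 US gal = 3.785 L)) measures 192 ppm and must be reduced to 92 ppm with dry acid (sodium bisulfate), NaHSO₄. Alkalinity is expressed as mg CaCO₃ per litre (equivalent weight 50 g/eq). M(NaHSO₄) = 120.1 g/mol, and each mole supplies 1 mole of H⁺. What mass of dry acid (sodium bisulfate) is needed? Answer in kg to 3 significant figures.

(a) 5.25 ppm; (b) 92.7 kg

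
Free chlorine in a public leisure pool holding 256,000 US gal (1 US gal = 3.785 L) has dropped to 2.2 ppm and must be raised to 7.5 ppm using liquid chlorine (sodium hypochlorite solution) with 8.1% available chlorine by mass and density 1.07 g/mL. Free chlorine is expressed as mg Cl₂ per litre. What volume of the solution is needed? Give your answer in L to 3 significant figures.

Volume: 256,000 US gal × 3.785 L/gal = 968,960 L.
Chlorine deficit: 7.5 − 2.2 = 5.3 ppm = 5.3 mg/L as Cl₂.
Cl₂ equivalent needed: 5.3 mg/L × 968,960 L = 5,135,000 mg = 5135 g.
Product at 8.1% available chlorine: 5135 / 0.081 = 63,400 g.
Volume at density 1.07 g/mL: 63,400 g ÷ 1.07 g/mL = 59,250 mL.

59.3 L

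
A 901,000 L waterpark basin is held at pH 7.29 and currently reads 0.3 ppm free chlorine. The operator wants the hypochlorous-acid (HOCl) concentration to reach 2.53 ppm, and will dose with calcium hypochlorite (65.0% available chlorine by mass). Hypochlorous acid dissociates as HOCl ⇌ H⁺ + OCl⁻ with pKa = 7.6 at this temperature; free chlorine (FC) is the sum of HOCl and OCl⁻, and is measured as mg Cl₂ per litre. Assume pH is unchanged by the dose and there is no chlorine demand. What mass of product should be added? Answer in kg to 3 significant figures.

4.81 kg

[OCl⁻]/[HOCl] = 10^(pH − pKa) = 10^(7.29 − 7.6) = 0.4898; fraction as HOCl = 1/(1 + 0.4898) = 0.6712.
Free chlorine required for 2.53 ppm HOCl: 2.53 / 0.6712 = 3.769 ppm.
FC to add: 3.769 − 0.3 = 3.469 mg/L as Cl₂.
Cl₂ equivalent: 3.469 mg/L × 901,000 L = 3126 g.
Product at 65.0% available Cl: 3126 / 0.65 = 4809 g.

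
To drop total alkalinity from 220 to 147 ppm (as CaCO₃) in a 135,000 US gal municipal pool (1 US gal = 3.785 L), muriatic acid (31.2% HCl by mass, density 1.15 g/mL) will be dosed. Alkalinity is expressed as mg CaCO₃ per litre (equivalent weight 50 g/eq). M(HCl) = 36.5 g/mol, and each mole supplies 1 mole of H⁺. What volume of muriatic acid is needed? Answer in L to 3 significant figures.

75.9 L

Volume: 135,000 US gal × 3.785 L/gal = 510,975 L.
Alkalinity to neutralize: (220 − 147) = 73 mg/L as CaCO₃ × 510,975 L = 37,300 g as CaCO₃.
Equivalents of H⁺ required: 37,300 ÷ 50 g/eq = 746 eq = 746 mol HCl.
Mass of HCl: 746 × 36.5 = 27,230 g.
Mass of 31.2% solution: 27,230 / 0.312 = 87,280 g.
Volume: 87,280 g ÷ 1.15 g/mL = 75,890 mL.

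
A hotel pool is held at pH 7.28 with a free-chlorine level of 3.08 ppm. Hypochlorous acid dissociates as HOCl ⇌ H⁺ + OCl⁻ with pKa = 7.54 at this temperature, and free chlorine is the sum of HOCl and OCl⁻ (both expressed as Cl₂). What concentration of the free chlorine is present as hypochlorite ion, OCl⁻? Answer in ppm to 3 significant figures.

[OCl⁻]/[HOCl] = 10^(pH − pKa) = 10^(7.28 − 7.54) = 10^-0.26 = 0.5495.
Fraction as HOCl = 1 / (1 + 0.5495) = 0.6454.
OCl⁻ = (1 − 0.6454) × 3.08 ppm = 1.092 ppm.

1.09 ppm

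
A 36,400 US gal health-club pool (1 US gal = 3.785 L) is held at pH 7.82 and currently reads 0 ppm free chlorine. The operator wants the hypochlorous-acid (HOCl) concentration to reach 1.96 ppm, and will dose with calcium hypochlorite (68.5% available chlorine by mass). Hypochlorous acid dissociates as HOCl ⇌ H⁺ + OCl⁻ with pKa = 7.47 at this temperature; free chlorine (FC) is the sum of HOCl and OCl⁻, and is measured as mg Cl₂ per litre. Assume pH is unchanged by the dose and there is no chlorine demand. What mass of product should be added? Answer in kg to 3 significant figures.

1.28 kg

Volume: 36,400 US gal × 3.785 L/gal = 137,774 L.
[OCl⁻]/[HOCl] = 10^(pH − pKa) = 10^(7.82 − 7.47) = 2.239; fraction as HOCl = 1/(1 + 2.239) = 0.3088.
Free chlorine required for 1.96 ppm HOCl: 1.96 / 0.3088 = 6.348 ppm.
FC to add: 6.348 − 0 = 6.348 mg/L as Cl₂.
Cl₂ equivalent: 6.348 mg/L × 137,774 L = 874.6 g.
Product at 68.5% available Cl: 874.6 / 0.685 = 1277 g.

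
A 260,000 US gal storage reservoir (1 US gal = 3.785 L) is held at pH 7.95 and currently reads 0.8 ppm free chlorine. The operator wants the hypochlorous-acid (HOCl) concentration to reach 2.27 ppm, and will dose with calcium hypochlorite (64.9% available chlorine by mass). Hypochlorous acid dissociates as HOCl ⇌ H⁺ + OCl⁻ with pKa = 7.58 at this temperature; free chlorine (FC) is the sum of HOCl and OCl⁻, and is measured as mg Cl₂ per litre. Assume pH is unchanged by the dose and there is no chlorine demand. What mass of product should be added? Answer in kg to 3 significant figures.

10.3 kg

Volume: 260,000 US gal × 3.785 L/gal = 984,100 L.
[OCl⁻]/[HOCl] = 10^(pH − pKa) = 10^(7.95 − 7.58) = 2.344; fraction as HOCl = 1/(1 + 2.344) = 0.299.
Free chlorine required for 2.27 ppm HOCl: 2.27 / 0.299 = 7.591 ppm.
FC to add: 7.591 − 0.8 = 6.791 mg/L as Cl₂.
Cl₂ equivalent: 6.791 mg/L × 984,100 L = 6683 g.
Product at 64.9% available Cl: 6683 / 0.649 = 10,300 g.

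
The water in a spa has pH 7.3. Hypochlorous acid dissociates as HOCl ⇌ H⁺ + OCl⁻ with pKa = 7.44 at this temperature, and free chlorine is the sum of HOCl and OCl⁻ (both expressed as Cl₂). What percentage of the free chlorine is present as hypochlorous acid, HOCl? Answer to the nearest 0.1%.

[OCl⁻]/[HOCl] = 10^(pH − pKa) = 10^(7.3 − 7.44) = 10^-0.14 = 0.7244.
Fraction as HOCl = 1 / (1 + 0.7244) = 0.5799.

58.0%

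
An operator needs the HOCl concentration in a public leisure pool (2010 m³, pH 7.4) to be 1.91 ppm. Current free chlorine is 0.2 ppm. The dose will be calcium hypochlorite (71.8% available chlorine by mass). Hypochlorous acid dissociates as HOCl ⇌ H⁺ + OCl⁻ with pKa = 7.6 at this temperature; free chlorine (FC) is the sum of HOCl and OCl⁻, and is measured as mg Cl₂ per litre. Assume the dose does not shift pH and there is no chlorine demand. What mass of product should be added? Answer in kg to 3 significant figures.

8.16 kg

Volume: 2010 m³ = 2,010,000 L.
[OCl⁻]/[HOCl] = 10^(pH − pKa) = 10^(7.4 − 7.6) = 0.631; fraction as HOCl = 1/(1 + 0.631) = 0.6131.
Free chlorine required for 1.91 ppm HOCl: 1.91 / 0.6131 = 3.115 ppm.
FC to add: 3.115 − 0.2 = 2.915 mg/L as Cl₂.
Cl₂ equivalent: 2.915 mg/L × 2,010,000 L = 5859 g.
Product at 71.8% available Cl: 5859 / 0.718 = 8161 g.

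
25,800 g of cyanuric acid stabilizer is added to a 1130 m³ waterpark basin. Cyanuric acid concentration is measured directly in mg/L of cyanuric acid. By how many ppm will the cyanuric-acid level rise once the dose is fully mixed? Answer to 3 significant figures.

22.8 ppm

Volume: 1130 m³ = 1,130,000 L.
Rise: 25,800 g / 1,130,000 L × 1000 = 22.83 mg/L.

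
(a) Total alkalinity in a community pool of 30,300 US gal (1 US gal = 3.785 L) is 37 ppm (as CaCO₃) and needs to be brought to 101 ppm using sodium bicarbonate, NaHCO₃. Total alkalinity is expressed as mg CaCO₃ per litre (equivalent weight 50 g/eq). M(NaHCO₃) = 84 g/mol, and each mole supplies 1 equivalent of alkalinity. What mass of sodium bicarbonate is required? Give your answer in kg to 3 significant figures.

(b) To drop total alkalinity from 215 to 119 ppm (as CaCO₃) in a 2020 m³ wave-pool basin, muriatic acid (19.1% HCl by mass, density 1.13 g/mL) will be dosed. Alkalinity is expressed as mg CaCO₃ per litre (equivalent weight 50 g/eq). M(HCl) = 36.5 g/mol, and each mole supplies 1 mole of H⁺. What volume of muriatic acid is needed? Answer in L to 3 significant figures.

(a) 12.3 kg; (b) 656 L

(a) Volume: 30,300 US gal × 3.785 L/gal = 114,686 L.
(a) Alkalinity to add: (101 − 37) = 64 mg/L as CaCO₃ × 114,686 L = 7340 g as CaCO₃.
(a) Equivalents: 7340 g ÷ 50 g/eq = 146.8 eq.
(a) NaHCO₃ supplies 1 eq per mole → 146.8 mol.
(a) Mass: 146.8 mol × 84 g/mol = 12,330 g.

(b) Volume: 2020 m³ = 2,020,000 L.
(b) Alkalinity to neutralize: (215 − 119) = 96 mg/L as CaCO₃ × 2,020,000 L = 193,900 g as CaCO₃.
(b) Equivalents of H⁺ required: 193,900 ÷ 50 g/eq = 3878 eq = 3878 mol HCl.
(b) Mass of HCl: 3878 × 36.5 = 141,600 g.
(b) Mass of 19.1% solution: 141,600 / 0.191 = 741,200 g.
(b) Volume: 741,200 g ÷ 1.13 g/mL = 655,900 mL.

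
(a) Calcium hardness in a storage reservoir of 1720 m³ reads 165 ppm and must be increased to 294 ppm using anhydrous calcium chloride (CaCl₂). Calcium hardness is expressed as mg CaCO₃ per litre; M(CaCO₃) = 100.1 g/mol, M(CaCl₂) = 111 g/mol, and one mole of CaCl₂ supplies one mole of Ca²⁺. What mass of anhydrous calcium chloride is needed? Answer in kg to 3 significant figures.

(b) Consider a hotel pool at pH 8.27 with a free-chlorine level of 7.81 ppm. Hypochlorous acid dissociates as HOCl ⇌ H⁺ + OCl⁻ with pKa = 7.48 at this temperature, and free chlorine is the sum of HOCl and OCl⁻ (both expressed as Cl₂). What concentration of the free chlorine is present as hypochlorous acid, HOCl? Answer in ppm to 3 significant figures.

(a) Volume: 1720 m³ = 1,720,000 L.
(a) Hardness to add: (294 − 165) = 129 mg/L as CaCO₃ × 1,720,000 L = 221,900 g as CaCO₃.
(a) Moles of Ca²⁺ (1 mol Ca²⁺ ≡ 1 mol CaCO₃): 221,900 / 100.1 g/mol = 2217 mol.
(a) Mass of CaCl₂: 2217 × 111 = 246,000 g.

(b) [OCl⁻]/[HOCl] = 10^(pH − pKa) = 10^(8.27 − 7.48) = 10^0.79 = 6.166.
(b) Fraction as HOCl = 1 / (1 + 6.166) = 0.1395.
(b) HOCl = 0.1395 × 7.81 ppm = 1.09 ppm.

(a) 246 kg; (b) 1.09 ppm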